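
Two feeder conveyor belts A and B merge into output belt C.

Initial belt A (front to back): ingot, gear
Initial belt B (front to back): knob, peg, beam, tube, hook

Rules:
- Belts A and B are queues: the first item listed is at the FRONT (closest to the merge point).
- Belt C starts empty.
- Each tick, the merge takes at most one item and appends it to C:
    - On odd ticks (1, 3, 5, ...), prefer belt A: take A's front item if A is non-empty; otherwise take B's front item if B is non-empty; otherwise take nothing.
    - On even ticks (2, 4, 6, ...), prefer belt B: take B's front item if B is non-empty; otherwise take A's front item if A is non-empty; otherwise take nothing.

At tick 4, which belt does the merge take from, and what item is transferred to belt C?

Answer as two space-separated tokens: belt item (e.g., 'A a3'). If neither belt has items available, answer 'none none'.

Tick 1: prefer A, take ingot from A; A=[gear] B=[knob,peg,beam,tube,hook] C=[ingot]
Tick 2: prefer B, take knob from B; A=[gear] B=[peg,beam,tube,hook] C=[ingot,knob]
Tick 3: prefer A, take gear from A; A=[-] B=[peg,beam,tube,hook] C=[ingot,knob,gear]
Tick 4: prefer B, take peg from B; A=[-] B=[beam,tube,hook] C=[ingot,knob,gear,peg]

Answer: B peg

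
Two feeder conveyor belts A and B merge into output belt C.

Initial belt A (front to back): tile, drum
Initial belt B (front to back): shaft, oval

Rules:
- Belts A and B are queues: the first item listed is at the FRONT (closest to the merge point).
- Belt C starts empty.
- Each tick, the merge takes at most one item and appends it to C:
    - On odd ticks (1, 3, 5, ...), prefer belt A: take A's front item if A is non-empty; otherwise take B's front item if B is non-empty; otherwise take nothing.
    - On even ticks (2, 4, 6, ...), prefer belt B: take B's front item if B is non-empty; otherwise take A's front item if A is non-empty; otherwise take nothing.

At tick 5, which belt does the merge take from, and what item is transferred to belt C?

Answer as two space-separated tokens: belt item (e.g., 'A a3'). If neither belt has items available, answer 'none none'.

Tick 1: prefer A, take tile from A; A=[drum] B=[shaft,oval] C=[tile]
Tick 2: prefer B, take shaft from B; A=[drum] B=[oval] C=[tile,shaft]
Tick 3: prefer A, take drum from A; A=[-] B=[oval] C=[tile,shaft,drum]
Tick 4: prefer B, take oval from B; A=[-] B=[-] C=[tile,shaft,drum,oval]
Tick 5: prefer A, both empty, nothing taken; A=[-] B=[-] C=[tile,shaft,drum,oval]

Answer: none none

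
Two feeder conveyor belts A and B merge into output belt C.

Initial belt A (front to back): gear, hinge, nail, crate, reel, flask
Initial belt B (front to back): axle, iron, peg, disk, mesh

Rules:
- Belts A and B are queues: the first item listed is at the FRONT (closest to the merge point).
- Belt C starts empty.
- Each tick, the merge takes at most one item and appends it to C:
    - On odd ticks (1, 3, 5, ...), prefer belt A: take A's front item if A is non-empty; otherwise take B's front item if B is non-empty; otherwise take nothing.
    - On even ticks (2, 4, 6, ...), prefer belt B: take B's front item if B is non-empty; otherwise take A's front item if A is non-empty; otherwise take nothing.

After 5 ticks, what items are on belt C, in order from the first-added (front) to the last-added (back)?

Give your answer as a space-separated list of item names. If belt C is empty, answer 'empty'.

Tick 1: prefer A, take gear from A; A=[hinge,nail,crate,reel,flask] B=[axle,iron,peg,disk,mesh] C=[gear]
Tick 2: prefer B, take axle from B; A=[hinge,nail,crate,reel,flask] B=[iron,peg,disk,mesh] C=[gear,axle]
Tick 3: prefer A, take hinge from A; A=[nail,crate,reel,flask] B=[iron,peg,disk,mesh] C=[gear,axle,hinge]
Tick 4: prefer B, take iron from B; A=[nail,crate,reel,flask] B=[peg,disk,mesh] C=[gear,axle,hinge,iron]
Tick 5: prefer A, take nail from A; A=[crate,reel,flask] B=[peg,disk,mesh] C=[gear,axle,hinge,iron,nail]

Answer: gear axle hinge iron nail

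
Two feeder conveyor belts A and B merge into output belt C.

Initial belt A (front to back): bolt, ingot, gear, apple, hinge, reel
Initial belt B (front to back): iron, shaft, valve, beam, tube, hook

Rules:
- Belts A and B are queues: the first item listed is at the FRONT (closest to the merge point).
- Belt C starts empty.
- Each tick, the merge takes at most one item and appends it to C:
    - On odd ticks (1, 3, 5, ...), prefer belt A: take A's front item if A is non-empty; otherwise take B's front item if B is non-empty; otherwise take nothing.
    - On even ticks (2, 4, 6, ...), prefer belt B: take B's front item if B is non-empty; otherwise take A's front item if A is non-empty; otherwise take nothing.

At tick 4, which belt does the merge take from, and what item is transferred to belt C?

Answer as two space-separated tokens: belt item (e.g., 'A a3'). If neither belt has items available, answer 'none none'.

Tick 1: prefer A, take bolt from A; A=[ingot,gear,apple,hinge,reel] B=[iron,shaft,valve,beam,tube,hook] C=[bolt]
Tick 2: prefer B, take iron from B; A=[ingot,gear,apple,hinge,reel] B=[shaft,valve,beam,tube,hook] C=[bolt,iron]
Tick 3: prefer A, take ingot from A; A=[gear,apple,hinge,reel] B=[shaft,valve,beam,tube,hook] C=[bolt,iron,ingot]
Tick 4: prefer B, take shaft from B; A=[gear,apple,hinge,reel] B=[valve,beam,tube,hook] C=[bolt,iron,ingot,shaft]

Answer: B shaft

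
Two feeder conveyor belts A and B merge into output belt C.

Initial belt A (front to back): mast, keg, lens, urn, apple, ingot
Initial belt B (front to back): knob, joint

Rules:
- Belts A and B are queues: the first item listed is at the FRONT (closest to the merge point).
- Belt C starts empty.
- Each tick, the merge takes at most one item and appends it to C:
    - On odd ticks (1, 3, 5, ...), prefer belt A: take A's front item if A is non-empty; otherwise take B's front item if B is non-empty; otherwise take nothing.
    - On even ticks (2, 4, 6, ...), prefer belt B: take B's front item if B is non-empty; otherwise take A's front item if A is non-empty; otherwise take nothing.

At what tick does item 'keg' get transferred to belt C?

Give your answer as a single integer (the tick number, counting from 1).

Answer: 3

Derivation:
Tick 1: prefer A, take mast from A; A=[keg,lens,urn,apple,ingot] B=[knob,joint] C=[mast]
Tick 2: prefer B, take knob from B; A=[keg,lens,urn,apple,ingot] B=[joint] C=[mast,knob]
Tick 3: prefer A, take keg from A; A=[lens,urn,apple,ingot] B=[joint] C=[mast,knob,keg]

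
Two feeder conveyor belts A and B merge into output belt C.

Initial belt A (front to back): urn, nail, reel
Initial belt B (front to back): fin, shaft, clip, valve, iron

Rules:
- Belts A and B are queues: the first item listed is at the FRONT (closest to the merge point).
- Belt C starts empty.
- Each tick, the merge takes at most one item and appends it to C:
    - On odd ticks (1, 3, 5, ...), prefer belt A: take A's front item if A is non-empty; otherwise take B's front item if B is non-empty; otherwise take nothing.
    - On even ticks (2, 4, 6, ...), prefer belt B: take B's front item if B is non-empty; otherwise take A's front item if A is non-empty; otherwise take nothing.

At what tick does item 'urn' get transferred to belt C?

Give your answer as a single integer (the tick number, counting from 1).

Answer: 1

Derivation:
Tick 1: prefer A, take urn from A; A=[nail,reel] B=[fin,shaft,clip,valve,iron] C=[urn]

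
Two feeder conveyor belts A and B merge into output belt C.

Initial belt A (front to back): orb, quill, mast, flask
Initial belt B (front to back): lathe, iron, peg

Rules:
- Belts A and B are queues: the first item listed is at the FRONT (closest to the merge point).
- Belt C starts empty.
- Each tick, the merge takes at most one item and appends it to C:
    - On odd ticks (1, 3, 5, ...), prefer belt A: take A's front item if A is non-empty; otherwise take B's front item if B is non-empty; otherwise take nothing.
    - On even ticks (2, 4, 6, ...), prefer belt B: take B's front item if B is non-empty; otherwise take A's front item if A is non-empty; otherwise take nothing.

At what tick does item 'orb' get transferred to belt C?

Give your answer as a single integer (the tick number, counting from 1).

Tick 1: prefer A, take orb from A; A=[quill,mast,flask] B=[lathe,iron,peg] C=[orb]

Answer: 1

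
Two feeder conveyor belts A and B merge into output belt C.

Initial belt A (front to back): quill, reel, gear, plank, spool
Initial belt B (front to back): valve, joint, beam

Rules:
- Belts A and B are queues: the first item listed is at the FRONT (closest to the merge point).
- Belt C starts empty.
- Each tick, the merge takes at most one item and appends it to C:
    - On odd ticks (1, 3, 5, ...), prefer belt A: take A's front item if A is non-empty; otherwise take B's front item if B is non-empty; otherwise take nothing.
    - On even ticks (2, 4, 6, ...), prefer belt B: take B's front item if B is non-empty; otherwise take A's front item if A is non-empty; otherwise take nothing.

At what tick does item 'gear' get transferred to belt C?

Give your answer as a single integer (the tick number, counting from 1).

Answer: 5

Derivation:
Tick 1: prefer A, take quill from A; A=[reel,gear,plank,spool] B=[valve,joint,beam] C=[quill]
Tick 2: prefer B, take valve from B; A=[reel,gear,plank,spool] B=[joint,beam] C=[quill,valve]
Tick 3: prefer A, take reel from A; A=[gear,plank,spool] B=[joint,beam] C=[quill,valve,reel]
Tick 4: prefer B, take joint from B; A=[gear,plank,spool] B=[beam] C=[quill,valve,reel,joint]
Tick 5: prefer A, take gear from A; A=[plank,spool] B=[beam] C=[quill,valve,reel,joint,gear]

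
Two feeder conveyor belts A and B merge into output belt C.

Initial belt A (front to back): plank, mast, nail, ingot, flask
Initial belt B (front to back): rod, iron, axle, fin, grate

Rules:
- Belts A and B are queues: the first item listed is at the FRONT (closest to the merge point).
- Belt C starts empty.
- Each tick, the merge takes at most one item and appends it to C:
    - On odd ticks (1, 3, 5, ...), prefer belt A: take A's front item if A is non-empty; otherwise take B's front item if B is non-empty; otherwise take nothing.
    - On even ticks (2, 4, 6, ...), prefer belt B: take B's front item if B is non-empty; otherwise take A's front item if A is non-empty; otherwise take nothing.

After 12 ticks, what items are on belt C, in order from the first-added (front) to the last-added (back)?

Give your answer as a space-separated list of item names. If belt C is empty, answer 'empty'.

Answer: plank rod mast iron nail axle ingot fin flask grate

Derivation:
Tick 1: prefer A, take plank from A; A=[mast,nail,ingot,flask] B=[rod,iron,axle,fin,grate] C=[plank]
Tick 2: prefer B, take rod from B; A=[mast,nail,ingot,flask] B=[iron,axle,fin,grate] C=[plank,rod]
Tick 3: prefer A, take mast from A; A=[nail,ingot,flask] B=[iron,axle,fin,grate] C=[plank,rod,mast]
Tick 4: prefer B, take iron from B; A=[nail,ingot,flask] B=[axle,fin,grate] C=[plank,rod,mast,iron]
Tick 5: prefer A, take nail from A; A=[ingot,flask] B=[axle,fin,grate] C=[plank,rod,mast,iron,nail]
Tick 6: prefer B, take axle from B; A=[ingot,flask] B=[fin,grate] C=[plank,rod,mast,iron,nail,axle]
Tick 7: prefer A, take ingot from A; A=[flask] B=[fin,grate] C=[plank,rod,mast,iron,nail,axle,ingot]
Tick 8: prefer B, take fin from B; A=[flask] B=[grate] C=[plank,rod,mast,iron,nail,axle,ingot,fin]
Tick 9: prefer A, take flask from A; A=[-] B=[grate] C=[plank,rod,mast,iron,nail,axle,ingot,fin,flask]
Tick 10: prefer B, take grate from B; A=[-] B=[-] C=[plank,rod,mast,iron,nail,axle,ingot,fin,flask,grate]
Tick 11: prefer A, both empty, nothing taken; A=[-] B=[-] C=[plank,rod,mast,iron,nail,axle,ingot,fin,flask,grate]
Tick 12: prefer B, both empty, nothing taken; A=[-] B=[-] C=[plank,rod,mast,iron,nail,axle,ingot,fin,flask,grate]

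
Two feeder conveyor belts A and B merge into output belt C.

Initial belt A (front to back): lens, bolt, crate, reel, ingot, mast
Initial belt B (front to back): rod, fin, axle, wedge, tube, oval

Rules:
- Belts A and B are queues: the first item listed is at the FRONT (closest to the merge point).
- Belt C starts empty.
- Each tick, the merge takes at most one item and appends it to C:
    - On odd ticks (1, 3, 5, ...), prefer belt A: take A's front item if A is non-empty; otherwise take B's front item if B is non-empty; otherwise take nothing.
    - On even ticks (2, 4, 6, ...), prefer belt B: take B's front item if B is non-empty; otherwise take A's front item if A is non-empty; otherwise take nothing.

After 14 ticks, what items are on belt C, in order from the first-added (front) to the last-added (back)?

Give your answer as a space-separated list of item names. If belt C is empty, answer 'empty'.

Tick 1: prefer A, take lens from A; A=[bolt,crate,reel,ingot,mast] B=[rod,fin,axle,wedge,tube,oval] C=[lens]
Tick 2: prefer B, take rod from B; A=[bolt,crate,reel,ingot,mast] B=[fin,axle,wedge,tube,oval] C=[lens,rod]
Tick 3: prefer A, take bolt from A; A=[crate,reel,ingot,mast] B=[fin,axle,wedge,tube,oval] C=[lens,rod,bolt]
Tick 4: prefer B, take fin from B; A=[crate,reel,ingot,mast] B=[axle,wedge,tube,oval] C=[lens,rod,bolt,fin]
Tick 5: prefer A, take crate from A; A=[reel,ingot,mast] B=[axle,wedge,tube,oval] C=[lens,rod,bolt,fin,crate]
Tick 6: prefer B, take axle from B; A=[reel,ingot,mast] B=[wedge,tube,oval] C=[lens,rod,bolt,fin,crate,axle]
Tick 7: prefer A, take reel from A; A=[ingot,mast] B=[wedge,tube,oval] C=[lens,rod,bolt,fin,crate,axle,reel]
Tick 8: prefer B, take wedge from B; A=[ingot,mast] B=[tube,oval] C=[lens,rod,bolt,fin,crate,axle,reel,wedge]
Tick 9: prefer A, take ingot from A; A=[mast] B=[tube,oval] C=[lens,rod,bolt,fin,crate,axle,reel,wedge,ingot]
Tick 10: prefer B, take tube from B; A=[mast] B=[oval] C=[lens,rod,bolt,fin,crate,axle,reel,wedge,ingot,tube]
Tick 11: prefer A, take mast from A; A=[-] B=[oval] C=[lens,rod,bolt,fin,crate,axle,reel,wedge,ingot,tube,mast]
Tick 12: prefer B, take oval from B; A=[-] B=[-] C=[lens,rod,bolt,fin,crate,axle,reel,wedge,ingot,tube,mast,oval]
Tick 13: prefer A, both empty, nothing taken; A=[-] B=[-] C=[lens,rod,bolt,fin,crate,axle,reel,wedge,ingot,tube,mast,oval]
Tick 14: prefer B, both empty, nothing taken; A=[-] B=[-] C=[lens,rod,bolt,fin,crate,axle,reel,wedge,ingot,tube,mast,oval]

Answer: lens rod bolt fin crate axle reel wedge ingot tube mast oval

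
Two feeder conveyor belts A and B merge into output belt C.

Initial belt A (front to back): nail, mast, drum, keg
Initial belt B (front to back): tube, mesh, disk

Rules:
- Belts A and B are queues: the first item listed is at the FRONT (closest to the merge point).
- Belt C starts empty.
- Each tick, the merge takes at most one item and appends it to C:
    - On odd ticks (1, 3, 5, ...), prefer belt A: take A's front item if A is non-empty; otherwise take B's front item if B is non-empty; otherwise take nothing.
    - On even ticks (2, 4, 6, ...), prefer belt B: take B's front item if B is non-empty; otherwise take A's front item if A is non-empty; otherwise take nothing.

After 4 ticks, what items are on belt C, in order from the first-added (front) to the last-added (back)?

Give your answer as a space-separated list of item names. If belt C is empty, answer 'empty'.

Tick 1: prefer A, take nail from A; A=[mast,drum,keg] B=[tube,mesh,disk] C=[nail]
Tick 2: prefer B, take tube from B; A=[mast,drum,keg] B=[mesh,disk] C=[nail,tube]
Tick 3: prefer A, take mast from A; A=[drum,keg] B=[mesh,disk] C=[nail,tube,mast]
Tick 4: prefer B, take mesh from B; A=[drum,keg] B=[disk] C=[nail,tube,mast,mesh]

Answer: nail tube mast mesh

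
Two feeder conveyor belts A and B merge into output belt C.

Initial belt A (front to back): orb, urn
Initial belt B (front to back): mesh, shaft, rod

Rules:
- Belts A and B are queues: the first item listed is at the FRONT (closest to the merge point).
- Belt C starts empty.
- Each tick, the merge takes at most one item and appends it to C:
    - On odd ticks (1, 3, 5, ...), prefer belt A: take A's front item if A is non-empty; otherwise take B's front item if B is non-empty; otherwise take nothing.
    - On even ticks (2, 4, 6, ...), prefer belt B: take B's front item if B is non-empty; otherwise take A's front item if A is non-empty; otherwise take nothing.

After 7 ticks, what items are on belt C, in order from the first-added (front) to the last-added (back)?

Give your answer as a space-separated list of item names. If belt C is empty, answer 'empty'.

Tick 1: prefer A, take orb from A; A=[urn] B=[mesh,shaft,rod] C=[orb]
Tick 2: prefer B, take mesh from B; A=[urn] B=[shaft,rod] C=[orb,mesh]
Tick 3: prefer A, take urn from A; A=[-] B=[shaft,rod] C=[orb,mesh,urn]
Tick 4: prefer B, take shaft from B; A=[-] B=[rod] C=[orb,mesh,urn,shaft]
Tick 5: prefer A, take rod from B; A=[-] B=[-] C=[orb,mesh,urn,shaft,rod]
Tick 6: prefer B, both empty, nothing taken; A=[-] B=[-] C=[orb,mesh,urn,shaft,rod]
Tick 7: prefer A, both empty, nothing taken; A=[-] B=[-] C=[orb,mesh,urn,shaft,rod]

Answer: orb mesh urn shaft rod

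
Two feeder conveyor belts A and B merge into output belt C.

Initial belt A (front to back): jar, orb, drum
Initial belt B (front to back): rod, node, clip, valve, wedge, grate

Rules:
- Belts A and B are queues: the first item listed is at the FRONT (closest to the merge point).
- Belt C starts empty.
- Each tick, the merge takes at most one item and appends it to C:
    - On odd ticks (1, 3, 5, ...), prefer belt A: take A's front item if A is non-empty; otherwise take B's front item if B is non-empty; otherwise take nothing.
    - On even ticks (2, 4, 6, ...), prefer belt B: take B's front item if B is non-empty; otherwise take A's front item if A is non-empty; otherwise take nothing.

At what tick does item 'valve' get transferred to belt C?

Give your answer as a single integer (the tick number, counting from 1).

Tick 1: prefer A, take jar from A; A=[orb,drum] B=[rod,node,clip,valve,wedge,grate] C=[jar]
Tick 2: prefer B, take rod from B; A=[orb,drum] B=[node,clip,valve,wedge,grate] C=[jar,rod]
Tick 3: prefer A, take orb from A; A=[drum] B=[node,clip,valve,wedge,grate] C=[jar,rod,orb]
Tick 4: prefer B, take node from B; A=[drum] B=[clip,valve,wedge,grate] C=[jar,rod,orb,node]
Tick 5: prefer A, take drum from A; A=[-] B=[clip,valve,wedge,grate] C=[jar,rod,orb,node,drum]
Tick 6: prefer B, take clip from B; A=[-] B=[valve,wedge,grate] C=[jar,rod,orb,node,drum,clip]
Tick 7: prefer A, take valve from B; A=[-] B=[wedge,grate] C=[jar,rod,orb,node,drum,clip,valve]

Answer: 7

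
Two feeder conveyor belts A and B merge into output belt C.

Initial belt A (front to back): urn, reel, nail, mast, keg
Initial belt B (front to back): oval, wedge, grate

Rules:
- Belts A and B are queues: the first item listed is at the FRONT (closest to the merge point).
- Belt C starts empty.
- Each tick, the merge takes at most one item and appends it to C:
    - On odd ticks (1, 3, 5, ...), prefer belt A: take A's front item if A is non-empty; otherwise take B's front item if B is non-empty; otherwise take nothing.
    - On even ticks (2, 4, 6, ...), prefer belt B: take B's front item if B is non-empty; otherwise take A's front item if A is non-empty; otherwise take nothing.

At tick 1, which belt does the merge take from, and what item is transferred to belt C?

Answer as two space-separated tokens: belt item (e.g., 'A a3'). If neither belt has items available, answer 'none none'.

Tick 1: prefer A, take urn from A; A=[reel,nail,mast,keg] B=[oval,wedge,grate] C=[urn]

Answer: A urn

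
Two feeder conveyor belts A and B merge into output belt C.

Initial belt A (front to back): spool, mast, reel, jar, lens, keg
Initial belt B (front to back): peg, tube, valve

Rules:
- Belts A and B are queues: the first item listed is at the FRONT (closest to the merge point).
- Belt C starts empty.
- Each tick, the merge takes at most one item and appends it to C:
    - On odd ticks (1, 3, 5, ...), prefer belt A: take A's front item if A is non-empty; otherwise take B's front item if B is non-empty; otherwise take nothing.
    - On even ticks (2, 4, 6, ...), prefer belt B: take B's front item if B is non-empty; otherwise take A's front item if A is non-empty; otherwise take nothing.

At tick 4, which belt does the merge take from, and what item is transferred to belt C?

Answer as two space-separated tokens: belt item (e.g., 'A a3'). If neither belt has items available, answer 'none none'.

Tick 1: prefer A, take spool from A; A=[mast,reel,jar,lens,keg] B=[peg,tube,valve] C=[spool]
Tick 2: prefer B, take peg from B; A=[mast,reel,jar,lens,keg] B=[tube,valve] C=[spool,peg]
Tick 3: prefer A, take mast from A; A=[reel,jar,lens,keg] B=[tube,valve] C=[spool,peg,mast]
Tick 4: prefer B, take tube from B; A=[reel,jar,lens,keg] B=[valve] C=[spool,peg,mast,tube]

Answer: B tube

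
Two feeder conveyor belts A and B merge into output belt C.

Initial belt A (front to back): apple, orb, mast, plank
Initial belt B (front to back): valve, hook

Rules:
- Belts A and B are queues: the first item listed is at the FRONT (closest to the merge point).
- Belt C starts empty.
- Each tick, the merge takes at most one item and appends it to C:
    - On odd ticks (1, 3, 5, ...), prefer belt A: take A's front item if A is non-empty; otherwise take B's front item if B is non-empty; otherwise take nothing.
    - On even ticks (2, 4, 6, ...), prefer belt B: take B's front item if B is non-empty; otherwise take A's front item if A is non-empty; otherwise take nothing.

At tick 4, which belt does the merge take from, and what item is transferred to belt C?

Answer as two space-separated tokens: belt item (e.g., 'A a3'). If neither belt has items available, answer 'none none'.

Answer: B hook

Derivation:
Tick 1: prefer A, take apple from A; A=[orb,mast,plank] B=[valve,hook] C=[apple]
Tick 2: prefer B, take valve from B; A=[orb,mast,plank] B=[hook] C=[apple,valve]
Tick 3: prefer A, take orb from A; A=[mast,plank] B=[hook] C=[apple,valve,orb]
Tick 4: prefer B, take hook from B; A=[mast,plank] B=[-] C=[apple,valve,orb,hook]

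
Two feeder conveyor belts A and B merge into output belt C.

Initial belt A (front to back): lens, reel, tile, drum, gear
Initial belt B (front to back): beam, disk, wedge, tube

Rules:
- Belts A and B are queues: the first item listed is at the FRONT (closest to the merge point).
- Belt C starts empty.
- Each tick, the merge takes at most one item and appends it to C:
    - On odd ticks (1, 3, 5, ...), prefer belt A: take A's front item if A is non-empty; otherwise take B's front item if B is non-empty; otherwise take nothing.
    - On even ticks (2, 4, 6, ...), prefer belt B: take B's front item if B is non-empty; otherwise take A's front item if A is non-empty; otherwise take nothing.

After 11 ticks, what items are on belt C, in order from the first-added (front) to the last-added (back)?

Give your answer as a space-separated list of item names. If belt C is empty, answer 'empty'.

Answer: lens beam reel disk tile wedge drum tube gear

Derivation:
Tick 1: prefer A, take lens from A; A=[reel,tile,drum,gear] B=[beam,disk,wedge,tube] C=[lens]
Tick 2: prefer B, take beam from B; A=[reel,tile,drum,gear] B=[disk,wedge,tube] C=[lens,beam]
Tick 3: prefer A, take reel from A; A=[tile,drum,gear] B=[disk,wedge,tube] C=[lens,beam,reel]
Tick 4: prefer B, take disk from B; A=[tile,drum,gear] B=[wedge,tube] C=[lens,beam,reel,disk]
Tick 5: prefer A, take tile from A; A=[drum,gear] B=[wedge,tube] C=[lens,beam,reel,disk,tile]
Tick 6: prefer B, take wedge from B; A=[drum,gear] B=[tube] C=[lens,beam,reel,disk,tile,wedge]
Tick 7: prefer A, take drum from A; A=[gear] B=[tube] C=[lens,beam,reel,disk,tile,wedge,drum]
Tick 8: prefer B, take tube from B; A=[gear] B=[-] C=[lens,beam,reel,disk,tile,wedge,drum,tube]
Tick 9: prefer A, take gear from A; A=[-] B=[-] C=[lens,beam,reel,disk,tile,wedge,drum,tube,gear]
Tick 10: prefer B, both empty, nothing taken; A=[-] B=[-] C=[lens,beam,reel,disk,tile,wedge,drum,tube,gear]
Tick 11: prefer A, both empty, nothing taken; A=[-] B=[-] C=[lens,beam,reel,disk,tile,wedge,drum,tube,gear]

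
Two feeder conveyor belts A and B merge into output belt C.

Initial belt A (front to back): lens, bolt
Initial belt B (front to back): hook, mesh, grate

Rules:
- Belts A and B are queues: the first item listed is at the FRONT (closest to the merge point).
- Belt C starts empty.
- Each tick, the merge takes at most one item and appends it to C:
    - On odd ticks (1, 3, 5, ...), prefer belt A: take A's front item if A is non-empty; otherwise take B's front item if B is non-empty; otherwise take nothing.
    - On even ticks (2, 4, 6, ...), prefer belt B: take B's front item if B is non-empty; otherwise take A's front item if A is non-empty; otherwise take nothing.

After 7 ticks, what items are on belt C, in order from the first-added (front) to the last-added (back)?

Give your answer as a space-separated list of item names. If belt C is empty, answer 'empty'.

Answer: lens hook bolt mesh grate

Derivation:
Tick 1: prefer A, take lens from A; A=[bolt] B=[hook,mesh,grate] C=[lens]
Tick 2: prefer B, take hook from B; A=[bolt] B=[mesh,grate] C=[lens,hook]
Tick 3: prefer A, take bolt from A; A=[-] B=[mesh,grate] C=[lens,hook,bolt]
Tick 4: prefer B, take mesh from B; A=[-] B=[grate] C=[lens,hook,bolt,mesh]
Tick 5: prefer A, take grate from B; A=[-] B=[-] C=[lens,hook,bolt,mesh,grate]
Tick 6: prefer B, both empty, nothing taken; A=[-] B=[-] C=[lens,hook,bolt,mesh,grate]
Tick 7: prefer A, both empty, nothing taken; A=[-] B=[-] C=[lens,hook,bolt,mesh,grate]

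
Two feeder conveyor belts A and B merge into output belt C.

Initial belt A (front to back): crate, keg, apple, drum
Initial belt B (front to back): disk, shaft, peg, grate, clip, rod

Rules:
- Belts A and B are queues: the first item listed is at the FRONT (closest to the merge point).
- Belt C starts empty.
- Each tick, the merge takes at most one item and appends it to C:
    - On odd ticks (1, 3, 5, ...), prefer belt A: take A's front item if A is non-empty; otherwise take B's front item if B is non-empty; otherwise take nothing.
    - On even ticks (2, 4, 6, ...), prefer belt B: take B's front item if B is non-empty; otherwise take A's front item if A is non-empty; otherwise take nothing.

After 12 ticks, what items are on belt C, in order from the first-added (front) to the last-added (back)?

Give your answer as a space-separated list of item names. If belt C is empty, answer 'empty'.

Answer: crate disk keg shaft apple peg drum grate clip rod

Derivation:
Tick 1: prefer A, take crate from A; A=[keg,apple,drum] B=[disk,shaft,peg,grate,clip,rod] C=[crate]
Tick 2: prefer B, take disk from B; A=[keg,apple,drum] B=[shaft,peg,grate,clip,rod] C=[crate,disk]
Tick 3: prefer A, take keg from A; A=[apple,drum] B=[shaft,peg,grate,clip,rod] C=[crate,disk,keg]
Tick 4: prefer B, take shaft from B; A=[apple,drum] B=[peg,grate,clip,rod] C=[crate,disk,keg,shaft]
Tick 5: prefer A, take apple from A; A=[drum] B=[peg,grate,clip,rod] C=[crate,disk,keg,shaft,apple]
Tick 6: prefer B, take peg from B; A=[drum] B=[grate,clip,rod] C=[crate,disk,keg,shaft,apple,peg]
Tick 7: prefer A, take drum from A; A=[-] B=[grate,clip,rod] C=[crate,disk,keg,shaft,apple,peg,drum]
Tick 8: prefer B, take grate from B; A=[-] B=[clip,rod] C=[crate,disk,keg,shaft,apple,peg,drum,grate]
Tick 9: prefer A, take clip from B; A=[-] B=[rod] C=[crate,disk,keg,shaft,apple,peg,drum,grate,clip]
Tick 10: prefer B, take rod from B; A=[-] B=[-] C=[crate,disk,keg,shaft,apple,peg,drum,grate,clip,rod]
Tick 11: prefer A, both empty, nothing taken; A=[-] B=[-] C=[crate,disk,keg,shaft,apple,peg,drum,grate,clip,rod]
Tick 12: prefer B, both empty, nothing taken; A=[-] B=[-] C=[crate,disk,keg,shaft,apple,peg,drum,grate,clip,rod]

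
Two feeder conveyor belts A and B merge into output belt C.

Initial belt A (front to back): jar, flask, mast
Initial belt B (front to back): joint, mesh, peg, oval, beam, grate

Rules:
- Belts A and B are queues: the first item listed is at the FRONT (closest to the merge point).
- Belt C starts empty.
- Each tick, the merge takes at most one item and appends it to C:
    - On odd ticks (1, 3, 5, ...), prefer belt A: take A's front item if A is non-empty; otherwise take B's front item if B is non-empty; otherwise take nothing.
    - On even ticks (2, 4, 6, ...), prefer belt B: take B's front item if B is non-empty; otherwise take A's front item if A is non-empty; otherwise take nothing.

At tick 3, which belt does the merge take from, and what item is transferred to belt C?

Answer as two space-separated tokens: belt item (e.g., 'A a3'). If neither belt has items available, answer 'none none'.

Tick 1: prefer A, take jar from A; A=[flask,mast] B=[joint,mesh,peg,oval,beam,grate] C=[jar]
Tick 2: prefer B, take joint from B; A=[flask,mast] B=[mesh,peg,oval,beam,grate] C=[jar,joint]
Tick 3: prefer A, take flask from A; A=[mast] B=[mesh,peg,oval,beam,grate] C=[jar,joint,flask]

Answer: A flask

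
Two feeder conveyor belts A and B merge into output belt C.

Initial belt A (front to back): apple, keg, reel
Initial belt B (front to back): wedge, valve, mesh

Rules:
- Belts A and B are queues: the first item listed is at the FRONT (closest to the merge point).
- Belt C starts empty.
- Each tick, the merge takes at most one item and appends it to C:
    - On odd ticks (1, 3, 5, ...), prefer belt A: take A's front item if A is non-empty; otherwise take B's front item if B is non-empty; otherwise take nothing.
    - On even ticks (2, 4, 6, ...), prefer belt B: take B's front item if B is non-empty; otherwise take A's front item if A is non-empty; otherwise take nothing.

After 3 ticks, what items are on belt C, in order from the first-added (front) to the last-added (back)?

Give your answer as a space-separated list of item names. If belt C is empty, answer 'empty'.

Answer: apple wedge keg

Derivation:
Tick 1: prefer A, take apple from A; A=[keg,reel] B=[wedge,valve,mesh] C=[apple]
Tick 2: prefer B, take wedge from B; A=[keg,reel] B=[valve,mesh] C=[apple,wedge]
Tick 3: prefer A, take keg from A; A=[reel] B=[valve,mesh] C=[apple,wedge,keg]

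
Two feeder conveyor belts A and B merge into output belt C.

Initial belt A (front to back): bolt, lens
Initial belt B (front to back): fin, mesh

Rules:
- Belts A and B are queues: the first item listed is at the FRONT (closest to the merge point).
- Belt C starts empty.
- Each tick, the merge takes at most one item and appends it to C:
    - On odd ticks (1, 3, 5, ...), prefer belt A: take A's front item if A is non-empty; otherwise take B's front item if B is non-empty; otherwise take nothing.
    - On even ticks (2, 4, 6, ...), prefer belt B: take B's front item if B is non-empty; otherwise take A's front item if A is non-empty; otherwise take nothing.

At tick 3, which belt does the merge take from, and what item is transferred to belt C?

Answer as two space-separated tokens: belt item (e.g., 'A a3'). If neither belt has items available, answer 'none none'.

Tick 1: prefer A, take bolt from A; A=[lens] B=[fin,mesh] C=[bolt]
Tick 2: prefer B, take fin from B; A=[lens] B=[mesh] C=[bolt,fin]
Tick 3: prefer A, take lens from A; A=[-] B=[mesh] C=[bolt,fin,lens]

Answer: A lens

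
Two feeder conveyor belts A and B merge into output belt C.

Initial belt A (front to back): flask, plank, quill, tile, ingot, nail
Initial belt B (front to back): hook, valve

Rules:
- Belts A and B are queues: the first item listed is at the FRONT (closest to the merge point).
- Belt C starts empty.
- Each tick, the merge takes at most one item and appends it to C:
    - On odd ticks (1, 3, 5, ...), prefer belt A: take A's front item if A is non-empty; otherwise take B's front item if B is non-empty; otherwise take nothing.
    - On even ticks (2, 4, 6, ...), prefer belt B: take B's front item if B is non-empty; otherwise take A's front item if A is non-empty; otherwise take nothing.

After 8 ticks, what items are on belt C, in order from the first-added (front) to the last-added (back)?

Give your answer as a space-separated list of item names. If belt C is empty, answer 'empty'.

Answer: flask hook plank valve quill tile ingot nail

Derivation:
Tick 1: prefer A, take flask from A; A=[plank,quill,tile,ingot,nail] B=[hook,valve] C=[flask]
Tick 2: prefer B, take hook from B; A=[plank,quill,tile,ingot,nail] B=[valve] C=[flask,hook]
Tick 3: prefer A, take plank from A; A=[quill,tile,ingot,nail] B=[valve] C=[flask,hook,plank]
Tick 4: prefer B, take valve from B; A=[quill,tile,ingot,nail] B=[-] C=[flask,hook,plank,valve]
Tick 5: prefer A, take quill from A; A=[tile,ingot,nail] B=[-] C=[flask,hook,plank,valve,quill]
Tick 6: prefer B, take tile from A; A=[ingot,nail] B=[-] C=[flask,hook,plank,valve,quill,tile]
Tick 7: prefer A, take ingot from A; A=[nail] B=[-] C=[flask,hook,plank,valve,quill,tile,ingot]
Tick 8: prefer B, take nail from A; A=[-] B=[-] C=[flask,hook,plank,valve,quill,tile,ingot,nail]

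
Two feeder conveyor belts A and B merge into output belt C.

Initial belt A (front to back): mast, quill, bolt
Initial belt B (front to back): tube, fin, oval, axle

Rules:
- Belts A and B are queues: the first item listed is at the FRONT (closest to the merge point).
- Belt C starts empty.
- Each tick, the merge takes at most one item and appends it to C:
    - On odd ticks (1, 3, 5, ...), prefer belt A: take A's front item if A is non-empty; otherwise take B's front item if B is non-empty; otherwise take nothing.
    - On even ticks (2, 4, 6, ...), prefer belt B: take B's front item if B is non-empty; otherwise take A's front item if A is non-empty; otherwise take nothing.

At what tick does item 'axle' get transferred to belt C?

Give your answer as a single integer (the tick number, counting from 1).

Answer: 7

Derivation:
Tick 1: prefer A, take mast from A; A=[quill,bolt] B=[tube,fin,oval,axle] C=[mast]
Tick 2: prefer B, take tube from B; A=[quill,bolt] B=[fin,oval,axle] C=[mast,tube]
Tick 3: prefer A, take quill from A; A=[bolt] B=[fin,oval,axle] C=[mast,tube,quill]
Tick 4: prefer B, take fin from B; A=[bolt] B=[oval,axle] C=[mast,tube,quill,fin]
Tick 5: prefer A, take bolt from A; A=[-] B=[oval,axle] C=[mast,tube,quill,fin,bolt]
Tick 6: prefer B, take oval from B; A=[-] B=[axle] C=[mast,tube,quill,fin,bolt,oval]
Tick 7: prefer A, take axle from B; A=[-] B=[-] C=[mast,tube,quill,fin,bolt,oval,axle]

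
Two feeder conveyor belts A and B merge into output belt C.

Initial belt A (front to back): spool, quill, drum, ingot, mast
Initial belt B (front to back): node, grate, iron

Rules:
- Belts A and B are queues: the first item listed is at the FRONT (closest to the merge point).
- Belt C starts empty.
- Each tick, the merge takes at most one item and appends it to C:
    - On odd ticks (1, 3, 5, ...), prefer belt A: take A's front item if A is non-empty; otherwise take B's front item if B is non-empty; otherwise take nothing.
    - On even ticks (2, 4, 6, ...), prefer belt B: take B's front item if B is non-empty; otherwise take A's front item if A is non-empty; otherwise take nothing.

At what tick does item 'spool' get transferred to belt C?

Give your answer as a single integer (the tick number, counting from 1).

Answer: 1

Derivation:
Tick 1: prefer A, take spool from A; A=[quill,drum,ingot,mast] B=[node,grate,iron] C=[spool]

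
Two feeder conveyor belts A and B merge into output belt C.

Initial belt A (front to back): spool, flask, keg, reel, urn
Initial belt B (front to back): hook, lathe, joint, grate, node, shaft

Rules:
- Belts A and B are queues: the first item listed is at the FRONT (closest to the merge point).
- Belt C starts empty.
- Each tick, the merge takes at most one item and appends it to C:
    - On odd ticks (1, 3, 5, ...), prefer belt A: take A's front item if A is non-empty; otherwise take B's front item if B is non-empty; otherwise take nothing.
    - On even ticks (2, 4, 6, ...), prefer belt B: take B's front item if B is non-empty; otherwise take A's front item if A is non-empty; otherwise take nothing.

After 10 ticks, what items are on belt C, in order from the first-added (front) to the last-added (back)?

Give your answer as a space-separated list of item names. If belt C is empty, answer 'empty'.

Tick 1: prefer A, take spool from A; A=[flask,keg,reel,urn] B=[hook,lathe,joint,grate,node,shaft] C=[spool]
Tick 2: prefer B, take hook from B; A=[flask,keg,reel,urn] B=[lathe,joint,grate,node,shaft] C=[spool,hook]
Tick 3: prefer A, take flask from A; A=[keg,reel,urn] B=[lathe,joint,grate,node,shaft] C=[spool,hook,flask]
Tick 4: prefer B, take lathe from B; A=[keg,reel,urn] B=[joint,grate,node,shaft] C=[spool,hook,flask,lathe]
Tick 5: prefer A, take keg from A; A=[reel,urn] B=[joint,grate,node,shaft] C=[spool,hook,flask,lathe,keg]
Tick 6: prefer B, take joint from B; A=[reel,urn] B=[grate,node,shaft] C=[spool,hook,flask,lathe,keg,joint]
Tick 7: prefer A, take reel from A; A=[urn] B=[grate,node,shaft] C=[spool,hook,flask,lathe,keg,joint,reel]
Tick 8: prefer B, take grate from B; A=[urn] B=[node,shaft] C=[spool,hook,flask,lathe,keg,joint,reel,grate]
Tick 9: prefer A, take urn from A; A=[-] B=[node,shaft] C=[spool,hook,flask,lathe,keg,joint,reel,grate,urn]
Tick 10: prefer B, take node from B; A=[-] B=[shaft] C=[spool,hook,flask,lathe,keg,joint,reel,grate,urn,node]

Answer: spool hook flask lathe keg joint reel grate urn node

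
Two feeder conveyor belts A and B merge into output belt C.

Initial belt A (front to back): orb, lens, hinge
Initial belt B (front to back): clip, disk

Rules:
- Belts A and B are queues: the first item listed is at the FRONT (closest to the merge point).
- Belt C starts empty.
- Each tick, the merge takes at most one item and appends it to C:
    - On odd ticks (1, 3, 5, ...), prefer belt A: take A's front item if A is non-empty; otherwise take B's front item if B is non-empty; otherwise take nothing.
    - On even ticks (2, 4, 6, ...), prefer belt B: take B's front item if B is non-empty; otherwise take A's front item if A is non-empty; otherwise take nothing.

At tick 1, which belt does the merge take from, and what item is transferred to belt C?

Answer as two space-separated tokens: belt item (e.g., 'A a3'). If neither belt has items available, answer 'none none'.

Answer: A orb

Derivation:
Tick 1: prefer A, take orb from A; A=[lens,hinge] B=[clip,disk] C=[orb]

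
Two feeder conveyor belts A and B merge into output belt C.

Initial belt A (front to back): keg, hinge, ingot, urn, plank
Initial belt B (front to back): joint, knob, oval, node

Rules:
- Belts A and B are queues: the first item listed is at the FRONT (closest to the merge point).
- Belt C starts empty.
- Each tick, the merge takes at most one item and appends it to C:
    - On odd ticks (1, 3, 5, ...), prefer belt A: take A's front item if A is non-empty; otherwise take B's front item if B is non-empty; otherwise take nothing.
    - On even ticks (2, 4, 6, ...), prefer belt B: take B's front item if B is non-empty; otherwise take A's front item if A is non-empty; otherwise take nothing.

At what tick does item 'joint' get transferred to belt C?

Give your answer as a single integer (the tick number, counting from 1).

Answer: 2

Derivation:
Tick 1: prefer A, take keg from A; A=[hinge,ingot,urn,plank] B=[joint,knob,oval,node] C=[keg]
Tick 2: prefer B, take joint from B; A=[hinge,ingot,urn,plank] B=[knob,oval,node] C=[keg,joint]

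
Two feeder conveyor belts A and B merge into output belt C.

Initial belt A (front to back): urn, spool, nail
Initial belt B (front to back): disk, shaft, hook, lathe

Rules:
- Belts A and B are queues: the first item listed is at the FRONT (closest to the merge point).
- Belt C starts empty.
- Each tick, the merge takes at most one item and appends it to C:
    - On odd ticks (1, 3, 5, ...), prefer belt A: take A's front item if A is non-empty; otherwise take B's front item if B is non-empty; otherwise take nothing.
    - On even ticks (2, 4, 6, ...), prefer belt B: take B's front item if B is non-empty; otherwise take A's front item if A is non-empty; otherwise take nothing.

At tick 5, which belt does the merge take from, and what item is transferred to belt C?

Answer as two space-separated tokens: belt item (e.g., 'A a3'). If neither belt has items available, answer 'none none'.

Answer: A nail

Derivation:
Tick 1: prefer A, take urn from A; A=[spool,nail] B=[disk,shaft,hook,lathe] C=[urn]
Tick 2: prefer B, take disk from B; A=[spool,nail] B=[shaft,hook,lathe] C=[urn,disk]
Tick 3: prefer A, take spool from A; A=[nail] B=[shaft,hook,lathe] C=[urn,disk,spool]
Tick 4: prefer B, take shaft from B; A=[nail] B=[hook,lathe] C=[urn,disk,spool,shaft]
Tick 5: prefer A, take nail from A; A=[-] B=[hook,lathe] C=[urn,disk,spool,shaft,nail]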